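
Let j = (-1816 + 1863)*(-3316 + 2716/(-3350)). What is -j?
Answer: 261115926/1675 ≈ 1.5589e+5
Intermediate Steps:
j = -261115926/1675 (j = 47*(-3316 + 2716*(-1/3350)) = 47*(-3316 - 1358/1675) = 47*(-5555658/1675) = -261115926/1675 ≈ -1.5589e+5)
-j = -1*(-261115926/1675) = 261115926/1675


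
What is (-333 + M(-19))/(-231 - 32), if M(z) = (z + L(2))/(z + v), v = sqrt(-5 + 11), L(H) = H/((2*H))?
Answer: 235727/186730 - 37*sqrt(6)/186730 ≈ 1.2619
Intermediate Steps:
L(H) = 1/2 (L(H) = H*(1/(2*H)) = 1/2)
v = sqrt(6) ≈ 2.4495
M(z) = (1/2 + z)/(z + sqrt(6)) (M(z) = (z + 1/2)/(z + sqrt(6)) = (1/2 + z)/(z + sqrt(6)))
(-333 + M(-19))/(-231 - 32) = (-333 + (1/2 - 19)/(-19 + sqrt(6)))/(-231 - 32) = (-333 - 37/2/(-19 + sqrt(6)))/(-263) = (-333 - 37/(2*(-19 + sqrt(6))))*(-1/263) = 333/263 + 37/(526*(-19 + sqrt(6)))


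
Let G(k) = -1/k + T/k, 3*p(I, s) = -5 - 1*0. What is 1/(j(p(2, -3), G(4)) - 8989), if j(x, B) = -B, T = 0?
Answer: -4/35955 ≈ -0.00011125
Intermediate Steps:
p(I, s) = -5/3 (p(I, s) = (-5 - 1*0)/3 = (-5 + 0)/3 = (⅓)*(-5) = -5/3)
G(k) = -1/k (G(k) = -1/k + 0/k = -1/k + 0 = -1/k)
1/(j(p(2, -3), G(4)) - 8989) = 1/(-(-1)/4 - 8989) = 1/(-1*(-¼) - 8989) = 1/(¼ - 8989) = 1/(-35955/4) = -4/35955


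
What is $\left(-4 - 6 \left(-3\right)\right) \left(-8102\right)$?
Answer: $-113428$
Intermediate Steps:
$\left(-4 - 6 \left(-3\right)\right) \left(-8102\right) = \left(-4 - -18\right) \left(-8102\right) = \left(-4 + 18\right) \left(-8102\right) = 14 \left(-8102\right) = -113428$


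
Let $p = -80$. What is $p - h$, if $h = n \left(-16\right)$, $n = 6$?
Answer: $16$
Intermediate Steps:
$h = -96$ ($h = 6 \left(-16\right) = -96$)
$p - h = -80 - -96 = -80 + 96 = 16$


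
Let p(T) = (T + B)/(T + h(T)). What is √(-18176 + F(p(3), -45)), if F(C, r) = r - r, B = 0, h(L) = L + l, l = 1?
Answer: 16*I*√71 ≈ 134.82*I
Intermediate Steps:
h(L) = 1 + L (h(L) = L + 1 = 1 + L)
p(T) = T/(1 + 2*T) (p(T) = (T + 0)/(T + (1 + T)) = T/(1 + 2*T))
F(C, r) = 0
√(-18176 + F(p(3), -45)) = √(-18176 + 0) = √(-18176) = 16*I*√71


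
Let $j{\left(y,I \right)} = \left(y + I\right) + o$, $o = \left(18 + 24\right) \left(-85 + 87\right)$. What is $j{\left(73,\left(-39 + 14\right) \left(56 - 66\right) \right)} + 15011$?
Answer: $15418$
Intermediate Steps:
$o = 84$ ($o = 42 \cdot 2 = 84$)
$j{\left(y,I \right)} = 84 + I + y$ ($j{\left(y,I \right)} = \left(y + I\right) + 84 = \left(I + y\right) + 84 = 84 + I + y$)
$j{\left(73,\left(-39 + 14\right) \left(56 - 66\right) \right)} + 15011 = \left(84 + \left(-39 + 14\right) \left(56 - 66\right) + 73\right) + 15011 = \left(84 - -250 + 73\right) + 15011 = \left(84 + 250 + 73\right) + 15011 = 407 + 15011 = 15418$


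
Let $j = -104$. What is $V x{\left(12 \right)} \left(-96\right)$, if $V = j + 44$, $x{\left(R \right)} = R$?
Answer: $69120$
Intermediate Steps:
$V = -60$ ($V = -104 + 44 = -60$)
$V x{\left(12 \right)} \left(-96\right) = \left(-60\right) 12 \left(-96\right) = \left(-720\right) \left(-96\right) = 69120$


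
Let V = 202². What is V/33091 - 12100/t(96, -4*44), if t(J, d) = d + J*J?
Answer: -1576647/14957132 ≈ -0.10541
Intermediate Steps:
V = 40804
t(J, d) = d + J²
V/33091 - 12100/t(96, -4*44) = 40804/33091 - 12100/(-4*44 + 96²) = 40804*(1/33091) - 12100/(-176 + 9216) = 40804/33091 - 12100/9040 = 40804/33091 - 12100*1/9040 = 40804/33091 - 605/452 = -1576647/14957132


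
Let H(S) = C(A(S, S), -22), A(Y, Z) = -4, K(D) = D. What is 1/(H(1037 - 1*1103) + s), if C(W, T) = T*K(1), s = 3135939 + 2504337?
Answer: 1/5640254 ≈ 1.7730e-7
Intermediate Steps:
s = 5640276
C(W, T) = T (C(W, T) = T*1 = T)
H(S) = -22
1/(H(1037 - 1*1103) + s) = 1/(-22 + 5640276) = 1/5640254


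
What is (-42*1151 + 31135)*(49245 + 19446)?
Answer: -1181966037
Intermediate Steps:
(-42*1151 + 31135)*(49245 + 19446) = (-48342 + 31135)*68691 = -17207*68691 = -1181966037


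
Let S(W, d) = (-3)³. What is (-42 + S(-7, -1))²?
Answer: 4761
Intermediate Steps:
S(W, d) = -27
(-42 + S(-7, -1))² = (-42 - 27)² = (-69)² = 4761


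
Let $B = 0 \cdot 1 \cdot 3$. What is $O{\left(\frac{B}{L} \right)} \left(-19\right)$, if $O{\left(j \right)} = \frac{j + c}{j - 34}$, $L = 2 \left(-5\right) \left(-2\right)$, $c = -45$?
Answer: $- \frac{855}{34} \approx -25.147$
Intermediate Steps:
$L = 20$ ($L = \left(-10\right) \left(-2\right) = 20$)
$B = 0$ ($B = 0 \cdot 3 = 0$)
$O{\left(j \right)} = \frac{-45 + j}{-34 + j}$ ($O{\left(j \right)} = \frac{j - 45}{j - 34} = \frac{-45 + j}{-34 + j}$)
$O{\left(\frac{B}{L} \right)} \left(-19\right) = \frac{-45 + \frac{0}{20}}{-34 + \frac{0}{20}} \left(-19\right) = \frac{-45 + 0 \cdot \frac{1}{20}}{-34 + 0 \cdot \frac{1}{20}} \left(-19\right) = \frac{-45 + 0}{-34 + 0} \left(-19\right) = \frac{1}{-34} \left(-45\right) \left(-19\right) = \left(- \frac{1}{34}\right) \left(-45\right) \left(-19\right) = \frac{45}{34} \left(-19\right) = - \frac{855}{34}$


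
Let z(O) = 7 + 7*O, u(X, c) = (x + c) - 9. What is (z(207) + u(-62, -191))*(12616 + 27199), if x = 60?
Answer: 52396540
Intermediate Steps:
u(X, c) = 51 + c (u(X, c) = (60 + c) - 9 = 51 + c)
(z(207) + u(-62, -191))*(12616 + 27199) = ((7 + 7*207) + (51 - 191))*(12616 + 27199) = ((7 + 1449) - 140)*39815 = (1456 - 140)*39815 = 1316*39815 = 52396540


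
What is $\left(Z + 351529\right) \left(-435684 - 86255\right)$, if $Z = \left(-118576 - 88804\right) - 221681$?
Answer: $40466974548$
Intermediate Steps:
$Z = -429061$ ($Z = \left(-118576 - 88804\right) - 221681 = -207380 - 221681 = -429061$)
$\left(Z + 351529\right) \left(-435684 - 86255\right) = \left(-429061 + 351529\right) \left(-435684 - 86255\right) = \left(-77532\right) \left(-521939\right) = 40466974548$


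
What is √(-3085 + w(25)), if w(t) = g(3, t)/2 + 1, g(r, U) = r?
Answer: 3*I*√1370/2 ≈ 55.52*I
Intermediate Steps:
w(t) = 5/2 (w(t) = 3/2 + 1 = 5/2)
√(-3085 + w(25)) = √(-3085 + 5/2) = √(-6165/2) = 3*I*√1370/2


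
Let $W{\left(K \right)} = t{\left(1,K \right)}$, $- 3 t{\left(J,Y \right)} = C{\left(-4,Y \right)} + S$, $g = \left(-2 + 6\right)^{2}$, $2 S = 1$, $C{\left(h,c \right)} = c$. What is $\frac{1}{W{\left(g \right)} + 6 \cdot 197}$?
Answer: $\frac{2}{2353} \approx 0.00084998$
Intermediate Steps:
$S = \frac{1}{2}$ ($S = \frac{1}{2} \cdot 1 = \frac{1}{2} \approx 0.5$)
$g = 16$ ($g = 4^{2} = 16$)
$t{\left(J,Y \right)} = - \frac{1}{6} - \frac{Y}{3}$ ($t{\left(J,Y \right)} = - \frac{Y + \frac{1}{2}}{3} = - \frac{\frac{1}{2} + Y}{3} = - \frac{1}{6} - \frac{Y}{3}$)
$W{\left(K \right)} = - \frac{1}{6} - \frac{K}{3}$
$\frac{1}{W{\left(g \right)} + 6 \cdot 197} = \frac{1}{\left(- \frac{1}{6} - \frac{16}{3}\right) + 6 \cdot 197} = \frac{1}{\left(- \frac{1}{6} - \frac{16}{3}\right) + 1182} = \frac{1}{- \frac{11}{2} + 1182} = \frac{1}{\frac{2353}{2}} = \frac{2}{2353}$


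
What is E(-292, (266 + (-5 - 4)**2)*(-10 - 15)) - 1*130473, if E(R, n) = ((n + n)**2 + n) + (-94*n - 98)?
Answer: 301698704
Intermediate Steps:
E(R, n) = -98 - 93*n + 4*n**2 (E(R, n) = ((2*n)**2 + n) + (-98 - 94*n) = (4*n**2 + n) + (-98 - 94*n) = (n + 4*n**2) + (-98 - 94*n) = -98 - 93*n + 4*n**2)
E(-292, (266 + (-5 - 4)**2)*(-10 - 15)) - 1*130473 = (-98 - 93*(266 + (-5 - 4)**2)*(-10 - 15) + 4*((266 + (-5 - 4)**2)*(-10 - 15))**2) - 1*130473 = (-98 - 93*(266 + (-9)**2)*(-25) + 4*((266 + (-9)**2)*(-25))**2) - 130473 = (-98 - 93*(266 + 81)*(-25) + 4*((266 + 81)*(-25))**2) - 130473 = (-98 - 32271*(-25) + 4*(347*(-25))**2) - 130473 = (-98 - 93*(-8675) + 4*(-8675)**2) - 130473 = (-98 + 806775 + 4*75255625) - 130473 = (-98 + 806775 + 301022500) - 130473 = 301829177 - 130473 = 301698704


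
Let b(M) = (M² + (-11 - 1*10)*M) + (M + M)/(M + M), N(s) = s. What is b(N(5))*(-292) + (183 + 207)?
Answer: 23458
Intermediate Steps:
b(M) = 1 + M² - 21*M (b(M) = (M² + (-11 - 10)*M) + (2*M)/((2*M)) = (M² - 21*M) + (2*M)*(1/(2*M)) = (M² - 21*M) + 1 = 1 + M² - 21*M)
b(N(5))*(-292) + (183 + 207) = (1 + 5² - 21*5)*(-292) + (183 + 207) = (1 + 25 - 105)*(-292) + 390 = -79*(-292) + 390 = 23068 + 390 = 23458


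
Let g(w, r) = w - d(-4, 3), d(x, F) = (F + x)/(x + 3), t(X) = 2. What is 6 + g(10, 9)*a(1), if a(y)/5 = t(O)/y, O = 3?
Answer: 96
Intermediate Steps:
d(x, F) = (F + x)/(3 + x)
g(w, r) = -1 + w (g(w, r) = w - (3 - 4)/(3 - 4) = w - (-1)/(-1) = w - (-1)*(-1) = w - 1*1 = w - 1 = -1 + w)
a(y) = 10/y (a(y) = 5*(2/y) = 10/y)
6 + g(10, 9)*a(1) = 6 + (-1 + 10)*(10/1) = 6 + 9*(10*1) = 6 + 9*10 = 6 + 90 = 96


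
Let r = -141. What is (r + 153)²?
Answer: 144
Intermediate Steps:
(r + 153)² = (-141 + 153)² = 12² = 144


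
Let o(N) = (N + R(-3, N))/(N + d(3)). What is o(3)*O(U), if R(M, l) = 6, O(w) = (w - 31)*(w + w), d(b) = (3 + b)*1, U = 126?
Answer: 23940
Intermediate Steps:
d(b) = 3 + b
O(w) = 2*w*(-31 + w) (O(w) = (-31 + w)*(2*w) = 2*w*(-31 + w))
o(N) = 1 (o(N) = (N + 6)/(N + (3 + 3)) = (6 + N)/(N + 6) = (6 + N)/(6 + N) = 1)
o(3)*O(U) = 1*(2*126*(-31 + 126)) = 1*(2*126*95) = 1*23940 = 23940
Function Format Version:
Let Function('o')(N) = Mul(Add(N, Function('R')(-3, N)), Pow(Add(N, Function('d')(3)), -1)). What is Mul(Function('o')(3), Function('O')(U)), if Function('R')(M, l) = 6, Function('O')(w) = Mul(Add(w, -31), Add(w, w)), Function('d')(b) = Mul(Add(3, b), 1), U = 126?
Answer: 23940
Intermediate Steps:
Function('d')(b) = Add(3, b)
Function('O')(w) = Mul(2, w, Add(-31, w)) (Function('O')(w) = Mul(Add(-31, w), Mul(2, w)) = Mul(2, w, Add(-31, w)))
Function('o')(N) = 1 (Function('o')(N) = Mul(Add(N, 6), Pow(Add(N, Add(3, 3)), -1)) = Mul(Add(6, N), Pow(Add(N, 6), -1)) = Mul(Add(6, N), Pow(Add(6, N), -1)) = 1)
Mul(Function('o')(3), Function('O')(U)) = Mul(1, Mul(2, 126, Add(-31, 126))) = Mul(1, Mul(2, 126, 95)) = Mul(1, 23940) = 23940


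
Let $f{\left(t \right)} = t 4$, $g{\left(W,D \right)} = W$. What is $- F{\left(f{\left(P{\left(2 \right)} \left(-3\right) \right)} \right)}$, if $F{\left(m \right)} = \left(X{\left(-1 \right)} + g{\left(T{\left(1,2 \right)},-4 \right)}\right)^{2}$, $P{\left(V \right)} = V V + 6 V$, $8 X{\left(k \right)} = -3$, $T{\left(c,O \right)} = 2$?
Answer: $- \frac{169}{64} \approx -2.6406$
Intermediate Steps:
$X{\left(k \right)} = - \frac{3}{8}$ ($X{\left(k \right)} = \frac{1}{8} \left(-3\right) = - \frac{3}{8}$)
$P{\left(V \right)} = V^{2} + 6 V$
$f{\left(t \right)} = 4 t$
$F{\left(m \right)} = \frac{169}{64}$ ($F{\left(m \right)} = \left(- \frac{3}{8} + 2\right)^{2} = \left(\frac{13}{8}\right)^{2} = \frac{169}{64}$)
$- F{\left(f{\left(P{\left(2 \right)} \left(-3\right) \right)} \right)} = \left(-1\right) \frac{169}{64} = - \frac{169}{64}$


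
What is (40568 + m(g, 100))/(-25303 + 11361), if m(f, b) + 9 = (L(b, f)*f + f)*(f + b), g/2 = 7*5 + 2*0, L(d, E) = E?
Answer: -885459/13942 ≈ -63.510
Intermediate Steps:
g = 70 (g = 2*(7*5 + 2*0) = 2*(35 + 0) = 2*35 = 70)
m(f, b) = -9 + (b + f)*(f + f**2) (m(f, b) = -9 + (f*f + f)*(f + b) = -9 + (f**2 + f)*(b + f) = -9 + (f + f**2)*(b + f) = -9 + (b + f)*(f + f**2))
(40568 + m(g, 100))/(-25303 + 11361) = (40568 + (-9 + 70**2 + 70**3 + 100*70 + 100*70**2))/(-25303 + 11361) = (40568 + (-9 + 4900 + 343000 + 7000 + 100*4900))/(-13942) = (40568 + (-9 + 4900 + 343000 + 7000 + 490000))*(-1/13942) = (40568 + 844891)*(-1/13942) = 885459*(-1/13942) = -885459/13942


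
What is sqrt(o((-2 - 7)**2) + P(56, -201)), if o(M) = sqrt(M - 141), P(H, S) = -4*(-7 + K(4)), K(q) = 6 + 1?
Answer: (-15)**(1/4)*sqrt(2) ≈ 1.968 + 1.968*I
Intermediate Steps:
K(q) = 7
P(H, S) = 0 (P(H, S) = -4*(-7 + 7) = -4*0 = 0)
o(M) = sqrt(-141 + M)
sqrt(o((-2 - 7)**2) + P(56, -201)) = sqrt(sqrt(-141 + (-2 - 7)**2) + 0) = sqrt(sqrt(-141 + (-9)**2) + 0) = sqrt(sqrt(-141 + 81) + 0) = sqrt(sqrt(-60) + 0) = sqrt(2*I*sqrt(15) + 0) = sqrt(2*I*sqrt(15)) = sqrt(2)*15**(1/4)*sqrt(I)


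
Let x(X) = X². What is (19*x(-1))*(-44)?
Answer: -836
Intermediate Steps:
(19*x(-1))*(-44) = (19*(-1)²)*(-44) = (19*1)*(-44) = 19*(-44) = -836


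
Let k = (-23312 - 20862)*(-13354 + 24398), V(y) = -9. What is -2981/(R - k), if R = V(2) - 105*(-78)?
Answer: -2981/487865837 ≈ -6.1103e-6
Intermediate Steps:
k = -487857656 (k = -44174*11044 = -487857656)
R = 8181 (R = -9 - 105*(-78) = -9 + 8190 = 8181)
-2981/(R - k) = -2981/(8181 - 1*(-487857656)) = -2981/(8181 + 487857656) = -2981/487865837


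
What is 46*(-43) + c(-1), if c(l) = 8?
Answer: -1970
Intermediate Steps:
46*(-43) + c(-1) = 46*(-43) + 8 = -1978 + 8 = -1970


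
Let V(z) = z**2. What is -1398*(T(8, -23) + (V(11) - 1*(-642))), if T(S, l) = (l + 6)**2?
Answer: -1470696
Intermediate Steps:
T(S, l) = (6 + l)**2
-1398*(T(8, -23) + (V(11) - 1*(-642))) = -1398*((6 - 23)**2 + (11**2 - 1*(-642))) = -1398*((-17)**2 + (121 + 642)) = -1398*(289 + 763) = -1398*1052 = -1470696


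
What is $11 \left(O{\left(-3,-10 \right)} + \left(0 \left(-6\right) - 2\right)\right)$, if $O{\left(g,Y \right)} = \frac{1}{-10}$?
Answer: $- \frac{231}{10} \approx -23.1$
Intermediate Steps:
$O{\left(g,Y \right)} = - \frac{1}{10}$
$11 \left(O{\left(-3,-10 \right)} + \left(0 \left(-6\right) - 2\right)\right) = 11 \left(- \frac{1}{10} + \left(0 \left(-6\right) - 2\right)\right) = 11 \left(- \frac{1}{10} + \left(0 - 2\right)\right) = 11 \left(- \frac{1}{10} - 2\right) = 11 \left(- \frac{21}{10}\right) = - \frac{231}{10}$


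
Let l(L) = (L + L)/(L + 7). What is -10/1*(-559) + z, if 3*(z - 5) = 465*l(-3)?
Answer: 10725/2 ≈ 5362.5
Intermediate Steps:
l(L) = 2*L/(7 + L) (l(L) = (2*L)/(7 + L) = 2*L/(7 + L))
z = -455/2 (z = 5 + (465*(2*(-3)/(7 - 3)))/3 = 5 + (465*(2*(-3)/4))/3 = 5 + (465*(2*(-3)*(1/4)))/3 = 5 + (465*(-3/2))/3 = 5 + (1/3)*(-1395/2) = 5 - 465/2 = -455/2 ≈ -227.50)
-10/1*(-559) + z = -10/1*(-559) - 455/2 = -10*1*(-559) - 455/2 = -10*(-559) - 455/2 = 5590 - 455/2 = 10725/2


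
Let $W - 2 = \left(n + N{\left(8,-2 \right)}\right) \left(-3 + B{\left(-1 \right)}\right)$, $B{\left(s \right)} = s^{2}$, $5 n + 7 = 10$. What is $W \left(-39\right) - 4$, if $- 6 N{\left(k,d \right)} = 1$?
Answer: $- \frac{241}{5} \approx -48.2$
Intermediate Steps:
$n = \frac{3}{5}$ ($n = - \frac{7}{5} + \frac{1}{5} \cdot 10 = - \frac{7}{5} + 2 = \frac{3}{5} \approx 0.6$)
$N{\left(k,d \right)} = - \frac{1}{6}$ ($N{\left(k,d \right)} = \left(- \frac{1}{6}\right) 1 = - \frac{1}{6}$)
$W = \frac{17}{15}$ ($W = 2 + \left(\frac{3}{5} - \frac{1}{6}\right) \left(-3 + \left(-1\right)^{2}\right) = 2 + \frac{13 \left(-3 + 1\right)}{30} = 2 + \frac{13}{30} \left(-2\right) = 2 - \frac{13}{15} = \frac{17}{15} \approx 1.1333$)
$W \left(-39\right) - 4 = \frac{17}{15} \left(-39\right) - 4 = - \frac{221}{5} - 4 = - \frac{241}{5}$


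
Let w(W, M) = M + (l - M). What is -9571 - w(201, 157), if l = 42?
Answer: -9613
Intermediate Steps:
w(W, M) = 42 (w(W, M) = M + (42 - M) = 42)
-9571 - w(201, 157) = -9571 - 1*42 = -9571 - 42 = -9613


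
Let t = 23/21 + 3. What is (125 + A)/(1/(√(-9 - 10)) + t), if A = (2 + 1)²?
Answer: 4598076/140965 + 59094*I*√19/140965 ≈ 32.619 + 1.8273*I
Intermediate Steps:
t = 86/21 (t = 23*(1/21) + 3 = 23/21 + 3 = 86/21 ≈ 4.0952)
A = 9 (A = 3² = 9)
(125 + A)/(1/(√(-9 - 10)) + t) = (125 + 9)/(1/(√(-9 - 10)) + 86/21) = 134/(1/(√(-19)) + 86/21) = 134/(1/(I*√19) + 86/21) = 134/(-I*√19/19 + 86/21) = 134/(86/21 - I*√19/19)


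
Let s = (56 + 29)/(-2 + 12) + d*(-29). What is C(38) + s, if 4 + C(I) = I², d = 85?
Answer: -2033/2 ≈ -1016.5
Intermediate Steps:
C(I) = -4 + I²
s = -4913/2 (s = (56 + 29)/(-2 + 12) + 85*(-29) = 85/10 - 2465 = 85*(⅒) - 2465 = 17/2 - 2465 = -4913/2 ≈ -2456.5)
C(38) + s = (-4 + 38²) - 4913/2 = (-4 + 1444) - 4913/2 = 1440 - 4913/2 = -2033/2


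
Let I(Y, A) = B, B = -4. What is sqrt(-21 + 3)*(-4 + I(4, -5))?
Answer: -24*I*sqrt(2) ≈ -33.941*I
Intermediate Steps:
I(Y, A) = -4
sqrt(-21 + 3)*(-4 + I(4, -5)) = sqrt(-21 + 3)*(-4 - 4) = sqrt(-18)*(-8) = (3*I*sqrt(2))*(-8) = -24*I*sqrt(2)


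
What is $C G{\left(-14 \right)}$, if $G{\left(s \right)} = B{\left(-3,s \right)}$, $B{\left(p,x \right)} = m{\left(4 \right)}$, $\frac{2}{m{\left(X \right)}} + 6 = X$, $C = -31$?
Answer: $31$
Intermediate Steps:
$m{\left(X \right)} = \frac{2}{-6 + X}$
$B{\left(p,x \right)} = -1$ ($B{\left(p,x \right)} = \frac{2}{-6 + 4} = \frac{2}{-2} = 2 \left(- \frac{1}{2}\right) = -1$)
$G{\left(s \right)} = -1$
$C G{\left(-14 \right)} = \left(-31\right) \left(-1\right) = 31$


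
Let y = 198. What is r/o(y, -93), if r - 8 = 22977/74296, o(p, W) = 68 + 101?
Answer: 16685/339352 ≈ 0.049167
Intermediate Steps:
o(p, W) = 169
r = 16685/2008 (r = 8 + 22977/74296 = 8 + 22977*(1/74296) = 8 + 621/2008 = 16685/2008 ≈ 8.3093)
r/o(y, -93) = (16685/2008)/169 = (16685/2008)*(1/169) = 16685/339352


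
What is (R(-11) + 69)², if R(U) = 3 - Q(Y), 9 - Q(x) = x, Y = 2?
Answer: 4225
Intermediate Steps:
Q(x) = 9 - x
R(U) = -4 (R(U) = 3 - (9 - 1*2) = 3 - (9 - 2) = 3 - 1*7 = 3 - 7 = -4)
(R(-11) + 69)² = (-4 + 69)² = 65² = 4225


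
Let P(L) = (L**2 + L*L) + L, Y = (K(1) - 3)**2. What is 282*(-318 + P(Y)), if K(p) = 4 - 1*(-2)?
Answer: -41454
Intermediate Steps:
K(p) = 6 (K(p) = 4 + 2 = 6)
Y = 9 (Y = (6 - 3)**2 = 3**2 = 9)
P(L) = L + 2*L**2 (P(L) = (L**2 + L**2) + L = 2*L**2 + L = L + 2*L**2)
282*(-318 + P(Y)) = 282*(-318 + 9*(1 + 2*9)) = 282*(-318 + 9*(1 + 18)) = 282*(-318 + 9*19) = 282*(-318 + 171) = 282*(-147) = -41454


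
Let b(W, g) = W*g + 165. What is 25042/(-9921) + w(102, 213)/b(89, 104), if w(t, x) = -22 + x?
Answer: -234025771/93465741 ≈ -2.5039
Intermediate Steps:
b(W, g) = 165 + W*g
25042/(-9921) + w(102, 213)/b(89, 104) = 25042/(-9921) + (-22 + 213)/(165 + 89*104) = 25042*(-1/9921) + 191/(165 + 9256) = -25042/9921 + 191/9421 = -234025771/93465741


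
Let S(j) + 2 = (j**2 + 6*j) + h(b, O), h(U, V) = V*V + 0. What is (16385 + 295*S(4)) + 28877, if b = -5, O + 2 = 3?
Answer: 56767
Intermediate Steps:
O = 1 (O = -2 + 3 = 1)
h(U, V) = V**2 (h(U, V) = V**2 + 0 = V**2)
S(j) = -1 + j**2 + 6*j (S(j) = -2 + ((j**2 + 6*j) + 1**2) = -2 + ((j**2 + 6*j) + 1) = -2 + (1 + j**2 + 6*j) = -1 + j**2 + 6*j)
(16385 + 295*S(4)) + 28877 = (16385 + 295*(-1 + 4**2 + 6*4)) + 28877 = (16385 + 295*(-1 + 16 + 24)) + 28877 = (16385 + 295*39) + 28877 = (16385 + 11505) + 28877 = 27890 + 28877 = 56767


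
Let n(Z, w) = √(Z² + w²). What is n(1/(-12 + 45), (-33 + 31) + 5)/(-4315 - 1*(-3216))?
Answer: -13*√58/36267 ≈ -0.0027299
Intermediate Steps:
n(1/(-12 + 45), (-33 + 31) + 5)/(-4315 - 1*(-3216)) = √((1/(-12 + 45))² + ((-33 + 31) + 5)²)/(-4315 - 1*(-3216)) = √((1/33)² + (-2 + 5)²)/(-4315 + 3216) = √((1/33)² + 3²)/(-1099) = √(1/1089 + 9)*(-1/1099) = √(9802/1089)*(-1/1099) = (13*√58/33)*(-1/1099) = -13*√58/36267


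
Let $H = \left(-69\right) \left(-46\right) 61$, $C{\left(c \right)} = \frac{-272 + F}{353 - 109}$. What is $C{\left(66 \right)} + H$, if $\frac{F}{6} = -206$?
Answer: $\frac{11810077}{61} \approx 1.9361 \cdot 10^{5}$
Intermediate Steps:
$F = -1236$ ($F = 6 \left(-206\right) = -1236$)
$C{\left(c \right)} = - \frac{377}{61}$ ($C{\left(c \right)} = \frac{-272 - 1236}{353 - 109} = - \frac{1508}{244} = \left(-1508\right) \frac{1}{244} = - \frac{377}{61}$)
$H = 193614$ ($H = 3174 \cdot 61 = 193614$)
$C{\left(66 \right)} + H = - \frac{377}{61} + 193614 = \frac{11810077}{61}$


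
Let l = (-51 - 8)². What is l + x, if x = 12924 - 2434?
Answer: 13971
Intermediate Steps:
l = 3481 (l = (-59)² = 3481)
x = 10490
l + x = 3481 + 10490 = 13971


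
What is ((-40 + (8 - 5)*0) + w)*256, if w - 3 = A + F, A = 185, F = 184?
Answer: 84992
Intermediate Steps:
w = 372 (w = 3 + (185 + 184) = 3 + 369 = 372)
((-40 + (8 - 5)*0) + w)*256 = ((-40 + (8 - 5)*0) + 372)*256 = ((-40 + 3*0) + 372)*256 = ((-40 + 0) + 372)*256 = (-40 + 372)*256 = 332*256 = 84992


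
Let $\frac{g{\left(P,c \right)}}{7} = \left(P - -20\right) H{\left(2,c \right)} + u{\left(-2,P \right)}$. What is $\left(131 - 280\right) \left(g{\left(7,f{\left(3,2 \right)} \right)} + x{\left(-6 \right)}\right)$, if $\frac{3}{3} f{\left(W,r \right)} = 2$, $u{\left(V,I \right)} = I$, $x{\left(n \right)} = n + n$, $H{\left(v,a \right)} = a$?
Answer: $-61835$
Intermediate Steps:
$x{\left(n \right)} = 2 n$
$f{\left(W,r \right)} = 2$
$g{\left(P,c \right)} = 7 P + 7 c \left(20 + P\right)$ ($g{\left(P,c \right)} = 7 \left(\left(P - -20\right) c + P\right) = 7 \left(\left(P + 20\right) c + P\right) = 7 \left(\left(20 + P\right) c + P\right) = 7 \left(c \left(20 + P\right) + P\right) = 7 \left(P + c \left(20 + P\right)\right) = 7 P + 7 c \left(20 + P\right)$)
$\left(131 - 280\right) \left(g{\left(7,f{\left(3,2 \right)} \right)} + x{\left(-6 \right)}\right) = \left(131 - 280\right) \left(\left(7 \cdot 7 + 140 \cdot 2 + 7 \cdot 7 \cdot 2\right) + 2 \left(-6\right)\right) = - 149 \left(\left(49 + 280 + 98\right) - 12\right) = - 149 \left(427 - 12\right) = \left(-149\right) 415 = -61835$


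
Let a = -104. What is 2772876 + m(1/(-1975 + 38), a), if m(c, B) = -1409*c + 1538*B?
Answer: 5061235197/1937 ≈ 2.6129e+6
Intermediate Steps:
2772876 + m(1/(-1975 + 38), a) = 2772876 + (-1409/(-1975 + 38) + 1538*(-104)) = 2772876 + (-1409/(-1937) - 159952) = 2772876 + (-1409*(-1/1937) - 159952) = 2772876 + (1409/1937 - 159952) = 2772876 - 309825615/1937 = 5061235197/1937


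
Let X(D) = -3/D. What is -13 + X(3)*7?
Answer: -20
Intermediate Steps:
-13 + X(3)*7 = -13 - 3/3*7 = -13 - 3*⅓*7 = -13 - 1*7 = -13 - 7 = -20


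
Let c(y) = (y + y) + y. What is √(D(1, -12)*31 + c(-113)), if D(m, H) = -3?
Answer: 12*I*√3 ≈ 20.785*I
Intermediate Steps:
c(y) = 3*y (c(y) = 2*y + y = 3*y)
√(D(1, -12)*31 + c(-113)) = √(-3*31 + 3*(-113)) = √(-93 - 339) = √(-432) = 12*I*√3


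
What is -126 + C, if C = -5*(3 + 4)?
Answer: -161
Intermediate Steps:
C = -35 (C = -5*7 = -35)
-126 + C = -126 - 35 = -161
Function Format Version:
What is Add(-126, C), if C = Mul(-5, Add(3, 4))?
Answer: -161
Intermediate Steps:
C = -35 (C = Mul(-5, 7) = -35)
Add(-126, C) = Add(-126, -35) = -161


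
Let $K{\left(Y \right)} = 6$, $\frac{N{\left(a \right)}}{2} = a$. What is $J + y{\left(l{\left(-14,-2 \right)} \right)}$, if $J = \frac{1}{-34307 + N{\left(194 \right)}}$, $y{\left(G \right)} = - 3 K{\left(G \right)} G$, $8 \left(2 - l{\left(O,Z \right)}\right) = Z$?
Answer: $- \frac{2747441}{67838} \approx -40.5$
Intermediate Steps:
$N{\left(a \right)} = 2 a$
$l{\left(O,Z \right)} = 2 - \frac{Z}{8}$
$y{\left(G \right)} = - 18 G$ ($y{\left(G \right)} = \left(-3\right) 6 G = - 18 G$)
$J = - \frac{1}{33919}$ ($J = \frac{1}{-34307 + 2 \cdot 194} = \frac{1}{-34307 + 388} = \frac{1}{-33919} = - \frac{1}{33919} \approx -2.9482 \cdot 10^{-5}$)
$J + y{\left(l{\left(-14,-2 \right)} \right)} = - \frac{1}{33919} - 18 \left(2 - - \frac{1}{4}\right) = - \frac{1}{33919} - 18 \left(2 + \frac{1}{4}\right) = - \frac{1}{33919} - \frac{81}{2} = - \frac{2747441}{67838}$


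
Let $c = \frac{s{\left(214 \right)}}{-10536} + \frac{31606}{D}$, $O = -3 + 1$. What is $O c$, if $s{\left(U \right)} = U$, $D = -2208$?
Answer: $\frac{2315787}{80776} \approx 28.669$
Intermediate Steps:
$O = -2$
$c = - \frac{2315787}{161552}$ ($c = \frac{214}{-10536} + \frac{31606}{-2208} = 214 \left(- \frac{1}{10536}\right) + 31606 \left(- \frac{1}{2208}\right) = - \frac{107}{5268} - \frac{15803}{1104} = - \frac{2315787}{161552} \approx -14.335$)
$O c = \left(-2\right) \left(- \frac{2315787}{161552}\right) = \frac{2315787}{80776}$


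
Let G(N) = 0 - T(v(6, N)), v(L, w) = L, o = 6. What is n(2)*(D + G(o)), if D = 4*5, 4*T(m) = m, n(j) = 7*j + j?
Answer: 296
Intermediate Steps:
n(j) = 8*j
T(m) = m/4
D = 20
G(N) = -3/2 (G(N) = 0 - 6/4 = 0 - 1*3/2 = 0 - 3/2 = -3/2)
n(2)*(D + G(o)) = (8*2)*(20 - 3/2) = 16*(37/2) = 296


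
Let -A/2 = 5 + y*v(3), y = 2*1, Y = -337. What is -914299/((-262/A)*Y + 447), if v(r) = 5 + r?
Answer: 19200279/34760 ≈ 552.37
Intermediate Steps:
y = 2
A = -42 (A = -2*(5 + 2*(5 + 3)) = -2*(5 + 2*8) = -2*(5 + 16) = -2*21 = -42)
-914299/((-262/A)*Y + 447) = -914299/(-262/(-42)*(-337) + 447) = -914299/(-262*(-1/42)*(-337) + 447) = -914299/((131/21)*(-337) + 447) = -914299/(-44147/21 + 447) = -914299/(-34760/21) = -914299*(-21/34760) = 19200279/34760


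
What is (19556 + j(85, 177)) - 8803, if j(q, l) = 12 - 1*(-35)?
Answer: 10800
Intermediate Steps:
j(q, l) = 47 (j(q, l) = 12 + 35 = 47)
(19556 + j(85, 177)) - 8803 = (19556 + 47) - 8803 = 19603 - 8803 = 10800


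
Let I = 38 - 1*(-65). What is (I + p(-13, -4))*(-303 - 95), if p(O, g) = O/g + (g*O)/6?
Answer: -274421/6 ≈ -45737.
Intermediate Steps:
I = 103 (I = 38 + 65 = 103)
p(O, g) = O/g + O*g/6 (p(O, g) = O/g + (O*g)*(⅙) = O/g + O*g/6)
(I + p(-13, -4))*(-303 - 95) = (103 + (-13/(-4) + (⅙)*(-13)*(-4)))*(-303 - 95) = (103 + (-13*(-¼) + 26/3))*(-398) = (103 + (13/4 + 26/3))*(-398) = (103 + 143/12)*(-398) = (1379/12)*(-398) = -274421/6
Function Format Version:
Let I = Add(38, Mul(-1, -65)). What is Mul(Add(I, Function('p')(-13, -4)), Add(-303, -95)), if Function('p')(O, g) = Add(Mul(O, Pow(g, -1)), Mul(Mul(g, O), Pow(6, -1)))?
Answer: Rational(-274421, 6) ≈ -45737.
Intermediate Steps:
I = 103 (I = Add(38, 65) = 103)
Function('p')(O, g) = Add(Mul(O, Pow(g, -1)), Mul(Rational(1, 6), O, g)) (Function('p')(O, g) = Add(Mul(O, Pow(g, -1)), Mul(Mul(O, g), Rational(1, 6))) = Add(Mul(O, Pow(g, -1)), Mul(Rational(1, 6), O, g)))
Mul(Add(I, Function('p')(-13, -4)), Add(-303, -95)) = Mul(Add(103, Add(Mul(-13, Pow(-4, -1)), Mul(Rational(1, 6), -13, -4))), Add(-303, -95)) = Mul(Add(103, Add(Mul(-13, Rational(-1, 4)), Rational(26, 3))), -398) = Mul(Add(103, Add(Rational(13, 4), Rational(26, 3))), -398) = Mul(Add(103, Rational(143, 12)), -398) = Mul(Rational(1379, 12), -398) = Rational(-274421, 6)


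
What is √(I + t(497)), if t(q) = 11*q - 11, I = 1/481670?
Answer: √25833156651430/68810 ≈ 73.865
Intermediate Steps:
I = 1/481670 ≈ 2.0761e-6
t(q) = -11 + 11*q
√(I + t(497)) = √(1/481670 + (-11 + 11*497)) = √(1/481670 + (-11 + 5467)) = √(1/481670 + 5456) = √(2627991521/481670) = √25833156651430/68810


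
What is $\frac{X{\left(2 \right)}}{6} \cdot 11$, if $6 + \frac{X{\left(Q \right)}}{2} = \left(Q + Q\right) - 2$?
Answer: $- \frac{44}{3} \approx -14.667$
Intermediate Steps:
$X{\left(Q \right)} = -16 + 4 Q$ ($X{\left(Q \right)} = -12 + 2 \left(\left(Q + Q\right) - 2\right) = -12 + 2 \left(2 Q - 2\right) = -12 + 2 \left(-2 + 2 Q\right) = -12 + \left(-4 + 4 Q\right) = -16 + 4 Q$)
$\frac{X{\left(2 \right)}}{6} \cdot 11 = \frac{-16 + 4 \cdot 2}{6} \cdot 11 = \frac{-16 + 8}{6} \cdot 11 = \frac{1}{6} \left(-8\right) 11 = \left(- \frac{4}{3}\right) 11 = - \frac{44}{3}$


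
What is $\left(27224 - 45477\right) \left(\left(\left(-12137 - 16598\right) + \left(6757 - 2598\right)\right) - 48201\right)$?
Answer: $1328398581$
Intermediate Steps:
$\left(27224 - 45477\right) \left(\left(\left(-12137 - 16598\right) + \left(6757 - 2598\right)\right) - 48201\right) = - 18253 \left(\left(-28735 + 4159\right) - 48201\right) = - 18253 \left(-24576 - 48201\right) = \left(-18253\right) \left(-72777\right) = 1328398581$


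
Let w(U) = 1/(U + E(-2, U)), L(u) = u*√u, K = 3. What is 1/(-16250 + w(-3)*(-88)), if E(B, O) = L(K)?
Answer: -73191/1190424314 + 33*√3/595212157 ≈ -6.1387e-5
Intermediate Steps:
L(u) = u^(3/2)
E(B, O) = 3*√3 (E(B, O) = 3^(3/2) = 3*√3)
w(U) = 1/(U + 3*√3)
1/(-16250 + w(-3)*(-88)) = 1/(-16250 - 88/(-3 + 3*√3))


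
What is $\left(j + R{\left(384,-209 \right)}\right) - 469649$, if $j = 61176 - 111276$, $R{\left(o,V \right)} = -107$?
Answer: $-519856$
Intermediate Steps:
$j = -50100$
$\left(j + R{\left(384,-209 \right)}\right) - 469649 = \left(-50100 - 107\right) - 469649 = -50207 - 469649 = -519856$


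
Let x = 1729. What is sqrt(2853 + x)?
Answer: sqrt(4582) ≈ 67.690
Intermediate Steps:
sqrt(2853 + x) = sqrt(2853 + 1729) = sqrt(4582)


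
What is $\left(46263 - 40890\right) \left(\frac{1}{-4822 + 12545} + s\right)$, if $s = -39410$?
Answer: $- \frac{1635344704017}{7723} \approx -2.1175 \cdot 10^{8}$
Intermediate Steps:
$\left(46263 - 40890\right) \left(\frac{1}{-4822 + 12545} + s\right) = \left(46263 - 40890\right) \left(\frac{1}{-4822 + 12545} - 39410\right) = 5373 \left(\frac{1}{7723} - 39410\right) = 5373 \left(- \frac{304363429}{7723}\right) = - \frac{1635344704017}{7723}$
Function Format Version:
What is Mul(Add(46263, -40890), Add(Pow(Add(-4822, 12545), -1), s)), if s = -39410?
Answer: Rational(-1635344704017, 7723) ≈ -2.1175e+8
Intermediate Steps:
Mul(Add(46263, -40890), Add(Pow(Add(-4822, 12545), -1), s)) = Mul(Add(46263, -40890), Add(Pow(Add(-4822, 12545), -1), -39410)) = Mul(5373, Add(Pow(7723, -1), -39410)) = Mul(5373, Add(Rational(1, 7723), -39410)) = Mul(5373, Rational(-304363429, 7723)) = Rational(-1635344704017, 7723)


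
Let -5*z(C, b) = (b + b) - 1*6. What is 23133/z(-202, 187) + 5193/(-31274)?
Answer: -1809609117/5754416 ≈ -314.47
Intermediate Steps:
z(C, b) = 6/5 - 2*b/5 (z(C, b) = -((b + b) - 1*6)/5 = -(2*b - 6)/5 = -(-6 + 2*b)/5 = 6/5 - 2*b/5)
23133/z(-202, 187) + 5193/(-31274) = 23133/(6/5 - ⅖*187) + 5193/(-31274) = 23133/(6/5 - 374/5) + 5193*(-1/31274) = 23133/(-368/5) - 5193/31274 = 23133*(-5/368) - 5193/31274 = -115665/368 - 5193/31274 = -1809609117/5754416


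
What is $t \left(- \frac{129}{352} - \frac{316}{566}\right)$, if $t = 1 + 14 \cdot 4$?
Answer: $- \frac{5251011}{99616} \approx -52.713$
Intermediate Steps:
$t = 57$ ($t = 1 + 56 = 57$)
$t \left(- \frac{129}{352} - \frac{316}{566}\right) = 57 \left(- \frac{129}{352} - \frac{316}{566}\right) = 57 \left(\left(-129\right) \frac{1}{352} - \frac{158}{283}\right) = 57 \left(- \frac{129}{352} - \frac{158}{283}\right) = 57 \left(- \frac{92123}{99616}\right) = - \frac{5251011}{99616}$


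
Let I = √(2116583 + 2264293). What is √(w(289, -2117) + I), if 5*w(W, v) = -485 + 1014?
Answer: √(2645 + 150*√121691)/5 ≈ 46.892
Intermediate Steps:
w(W, v) = 529/5 (w(W, v) = (-485 + 1014)/5 = (⅕)*529 = 529/5)
I = 6*√121691 (I = √4380876 = 6*√121691 ≈ 2093.1)
√(w(289, -2117) + I) = √(529/5 + 6*√121691)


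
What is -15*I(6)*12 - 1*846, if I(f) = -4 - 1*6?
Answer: 954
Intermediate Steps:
I(f) = -10 (I(f) = -4 - 6 = -10)
-15*I(6)*12 - 1*846 = -15*(-10)*12 - 1*846 = 150*12 - 846 = 1800 - 846 = 954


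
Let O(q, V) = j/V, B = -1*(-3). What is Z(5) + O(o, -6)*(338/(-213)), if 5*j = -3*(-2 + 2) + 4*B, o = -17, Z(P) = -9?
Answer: -8909/1065 ≈ -8.3653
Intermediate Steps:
B = 3
j = 12/5 (j = (-3*(-2 + 2) + 4*3)/5 = (-3*0 + 12)/5 = (0 + 12)/5 = (⅕)*12 = 12/5 ≈ 2.4000)
O(q, V) = 12/(5*V)
Z(5) + O(o, -6)*(338/(-213)) = -9 + ((12/5)/(-6))*(338/(-213)) = -9 + ((12/5)*(-⅙))*(338*(-1/213)) = -9 - ⅖*(-338/213) = -9 + 676/1065 = -8909/1065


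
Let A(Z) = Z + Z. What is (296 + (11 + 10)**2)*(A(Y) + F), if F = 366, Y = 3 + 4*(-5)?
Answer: 244684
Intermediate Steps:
Y = -17 (Y = 3 - 20 = -17)
A(Z) = 2*Z
(296 + (11 + 10)**2)*(A(Y) + F) = (296 + (11 + 10)**2)*(2*(-17) + 366) = (296 + 21**2)*(-34 + 366) = (296 + 441)*332 = 737*332 = 244684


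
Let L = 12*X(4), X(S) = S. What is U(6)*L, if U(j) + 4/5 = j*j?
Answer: 8448/5 ≈ 1689.6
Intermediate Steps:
U(j) = -⅘ + j² (U(j) = -⅘ + j*j = -⅘ + j²)
L = 48 (L = 12*4 = 48)
U(6)*L = (-⅘ + 6²)*48 = (-⅘ + 36)*48 = (176/5)*48 = 8448/5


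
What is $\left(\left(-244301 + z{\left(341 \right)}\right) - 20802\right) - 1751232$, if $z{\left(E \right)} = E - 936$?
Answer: $-2016930$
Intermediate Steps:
$z{\left(E \right)} = -936 + E$
$\left(\left(-244301 + z{\left(341 \right)}\right) - 20802\right) - 1751232 = \left(\left(-244301 + \left(-936 + 341\right)\right) - 20802\right) - 1751232 = \left(\left(-244301 - 595\right) - 20802\right) - 1751232 = \left(-244896 - 20802\right) - 1751232 = -265698 - 1751232 = -2016930$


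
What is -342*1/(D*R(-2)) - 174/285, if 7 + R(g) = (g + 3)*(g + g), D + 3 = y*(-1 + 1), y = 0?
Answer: -11468/1045 ≈ -10.974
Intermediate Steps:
D = -3 (D = -3 + 0*(-1 + 1) = -3 + 0*0 = -3 + 0 = -3)
R(g) = -7 + 2*g*(3 + g) (R(g) = -7 + (g + 3)*(g + g) = -7 + (3 + g)*(2*g) = -7 + 2*g*(3 + g))
-342*1/(D*R(-2)) - 174/285 = -342*(-1/(3*(-7 + 2*(-2)² + 6*(-2)))) - 174/285 = -342*(-1/(3*(-7 + 2*4 - 12))) - 174*1/285 = -342*(-1/(3*(-7 + 8 - 12))) - 58/95 = -342/((-11*(-3))) - 58/95 = -342/33 - 58/95 = -342*1/33 - 58/95 = -114/11 - 58/95 = -11468/1045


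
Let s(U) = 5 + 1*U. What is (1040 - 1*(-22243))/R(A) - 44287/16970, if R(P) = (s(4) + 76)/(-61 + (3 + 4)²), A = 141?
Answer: -949022903/288490 ≈ -3289.6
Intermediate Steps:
s(U) = 5 + U
R(P) = -85/12 (R(P) = ((5 + 4) + 76)/(-61 + (3 + 4)²) = (9 + 76)/(-61 + 7²) = 85/(-61 + 49) = 85/(-12) = 85*(-1/12) = -85/12)
(1040 - 1*(-22243))/R(A) - 44287/16970 = (1040 - 1*(-22243))/(-85/12) - 44287/16970 = (1040 + 22243)*(-12/85) - 44287*1/16970 = 23283*(-12/85) - 44287/16970 = -279396/85 - 44287/16970 = -949022903/288490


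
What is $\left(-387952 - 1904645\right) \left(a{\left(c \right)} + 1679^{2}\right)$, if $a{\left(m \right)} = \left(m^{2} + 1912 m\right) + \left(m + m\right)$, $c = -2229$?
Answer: $-8072637534072$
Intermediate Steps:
$a{\left(m \right)} = m^{2} + 1914 m$ ($a{\left(m \right)} = \left(m^{2} + 1912 m\right) + 2 m = m^{2} + 1914 m$)
$\left(-387952 - 1904645\right) \left(a{\left(c \right)} + 1679^{2}\right) = \left(-387952 - 1904645\right) \left(- 2229 \left(1914 - 2229\right) + 1679^{2}\right) = - 2292597 \left(\left(-2229\right) \left(-315\right) + 2819041\right) = - 2292597 \left(702135 + 2819041\right) = \left(-2292597\right) 3521176 = -8072637534072$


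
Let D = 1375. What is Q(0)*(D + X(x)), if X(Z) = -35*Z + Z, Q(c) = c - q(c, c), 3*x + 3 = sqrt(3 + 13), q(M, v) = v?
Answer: 0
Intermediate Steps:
x = 1/3 (x = -1 + sqrt(3 + 13)/3 = -1 + sqrt(16)/3 = -1 + (1/3)*4 = -1 + 4/3 = 1/3 ≈ 0.33333)
Q(c) = 0 (Q(c) = c - c = 0)
X(Z) = -34*Z
Q(0)*(D + X(x)) = 0*(1375 - 34*1/3) = 0*(1375 - 34/3) = 0*(4091/3) = 0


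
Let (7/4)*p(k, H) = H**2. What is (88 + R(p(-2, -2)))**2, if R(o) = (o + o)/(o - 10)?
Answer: 5569600/729 ≈ 7640.1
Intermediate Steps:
p(k, H) = 4*H**2/7
R(o) = 2*o/(-10 + o) (R(o) = (2*o)/(-10 + o) = 2*o/(-10 + o))
(88 + R(p(-2, -2)))**2 = (88 + 2*((4/7)*(-2)**2)/(-10 + (4/7)*(-2)**2))**2 = (88 + 2*((4/7)*4)/(-10 + (4/7)*4))**2 = (88 + 2*(16/7)/(-10 + 16/7))**2 = (88 + 2*(16/7)/(-54/7))**2 = (88 + 2*(16/7)*(-7/54))**2 = (88 - 16/27)**2 = (2360/27)**2 = 5569600/729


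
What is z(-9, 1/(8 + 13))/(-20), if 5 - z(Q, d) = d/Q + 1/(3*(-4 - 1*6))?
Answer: -9523/37800 ≈ -0.25193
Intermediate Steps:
z(Q, d) = 151/30 - d/Q (z(Q, d) = 5 - (d/Q + 1/(3*(-4 - 1*6))) = 5 - (d/Q + 1/(3*(-4 - 6))) = 5 - (d/Q + (1/3)/(-10)) = 5 - (d/Q + (1/3)*(-1/10)) = 5 - (d/Q - 1/30) = 5 - (-1/30 + d/Q) = 5 + (1/30 - d/Q) = 151/30 - d/Q)
z(-9, 1/(8 + 13))/(-20) = (151/30 - 1/((8 + 13)*(-9)))/(-20) = -(151/30 - 1*(-1/9)/21)/20 = -(151/30 - 1*1/21*(-1/9))/20 = -(151/30 + 1/189)/20 = -1/20*9523/1890 = -9523/37800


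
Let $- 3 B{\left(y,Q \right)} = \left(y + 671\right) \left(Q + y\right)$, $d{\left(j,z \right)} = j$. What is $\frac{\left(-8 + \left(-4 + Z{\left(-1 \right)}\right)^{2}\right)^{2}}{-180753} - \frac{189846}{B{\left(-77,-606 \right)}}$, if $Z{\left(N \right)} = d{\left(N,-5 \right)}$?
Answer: $- \frac{1908573148}{1357997289} \approx -1.4054$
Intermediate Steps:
$Z{\left(N \right)} = N$
$B{\left(y,Q \right)} = - \frac{\left(671 + y\right) \left(Q + y\right)}{3}$ ($B{\left(y,Q \right)} = - \frac{\left(y + 671\right) \left(Q + y\right)}{3} = - \frac{\left(671 + y\right) \left(Q + y\right)}{3}$)
$\frac{\left(-8 + \left(-4 + Z{\left(-1 \right)}\right)^{2}\right)^{2}}{-180753} - \frac{189846}{B{\left(-77,-606 \right)}} = \frac{\left(-8 + \left(-4 - 1\right)^{2}\right)^{2}}{-180753} - \frac{189846}{\left(- \frac{671}{3}\right) \left(-606\right) - - \frac{51667}{3} - \frac{\left(-77\right)^{2}}{3} - \left(-202\right) \left(-77\right)} = \left(-8 + \left(-5\right)^{2}\right)^{2} \left(- \frac{1}{180753}\right) - \frac{189846}{135542 + \frac{51667}{3} - \frac{5929}{3} - 15554} = \left(-8 + 25\right)^{2} \left(- \frac{1}{180753}\right) - \frac{189846}{135542 + \frac{51667}{3} - \frac{5929}{3} - 15554} = 17^{2} \left(- \frac{1}{180753}\right) - \frac{189846}{135234} = 289 \left(- \frac{1}{180753}\right) - \frac{10547}{7513} = - \frac{289}{180753} - \frac{10547}{7513} = - \frac{1908573148}{1357997289}$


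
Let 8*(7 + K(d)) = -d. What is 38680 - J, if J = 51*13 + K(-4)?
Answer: 76047/2 ≈ 38024.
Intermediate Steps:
K(d) = -7 - d/8 (K(d) = -7 + (-d)/8 = -7 - d/8)
J = 1313/2 (J = 51*13 + (-7 - ⅛*(-4)) = 663 + (-7 + ½) = 663 - 13/2 = 1313/2 ≈ 656.50)
38680 - J = 38680 - 1*1313/2 = 38680 - 1313/2 = 76047/2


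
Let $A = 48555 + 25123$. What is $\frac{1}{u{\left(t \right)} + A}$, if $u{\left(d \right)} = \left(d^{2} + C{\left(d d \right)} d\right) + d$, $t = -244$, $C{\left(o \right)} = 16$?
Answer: $\frac{1}{129066} \approx 7.748 \cdot 10^{-6}$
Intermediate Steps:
$u{\left(d \right)} = d^{2} + 17 d$ ($u{\left(d \right)} = \left(d^{2} + 16 d\right) + d = d^{2} + 17 d$)
$A = 73678$
$\frac{1}{u{\left(t \right)} + A} = \frac{1}{- 244 \left(17 - 244\right) + 73678} = \frac{1}{\left(-244\right) \left(-227\right) + 73678} = \frac{1}{55388 + 73678} = \frac{1}{129066}$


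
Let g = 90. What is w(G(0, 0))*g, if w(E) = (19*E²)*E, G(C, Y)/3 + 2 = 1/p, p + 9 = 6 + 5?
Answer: -623295/4 ≈ -1.5582e+5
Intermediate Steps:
p = 2 (p = -9 + (6 + 5) = -9 + 11 = 2)
G(C, Y) = -9/2 (G(C, Y) = -6 + 3*(1/2) = -6 + 3*(1*(½)) = -6 + 3*(½) = -6 + 3/2 = -9/2)
w(E) = 19*E³
w(G(0, 0))*g = (19*(-9/2)³)*90 = (19*(-729/8))*90 = -13851/8*90 = -623295/4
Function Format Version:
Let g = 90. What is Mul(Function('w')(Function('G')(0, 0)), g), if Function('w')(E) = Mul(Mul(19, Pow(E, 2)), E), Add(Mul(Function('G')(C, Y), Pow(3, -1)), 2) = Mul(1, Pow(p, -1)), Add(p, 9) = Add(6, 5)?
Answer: Rational(-623295, 4) ≈ -1.5582e+5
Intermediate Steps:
p = 2 (p = Add(-9, Add(6, 5)) = Add(-9, 11) = 2)
Function('G')(C, Y) = Rational(-9, 2) (Function('G')(C, Y) = Add(-6, Mul(3, Mul(1, Pow(2, -1)))) = Add(-6, Mul(3, Mul(1, Rational(1, 2)))) = Add(-6, Mul(3, Rational(1, 2))) = Add(-6, Rational(3, 2)) = Rational(-9, 2))
Function('w')(E) = Mul(19, Pow(E, 3))
Mul(Function('w')(Function('G')(0, 0)), g) = Mul(Mul(19, Pow(Rational(-9, 2), 3)), 90) = Mul(Mul(19, Rational(-729, 8)), 90) = Mul(Rational(-13851, 8), 90) = Rational(-623295, 4)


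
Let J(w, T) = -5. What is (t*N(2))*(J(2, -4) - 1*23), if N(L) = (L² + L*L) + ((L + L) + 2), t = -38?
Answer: 14896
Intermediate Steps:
N(L) = 2 + 2*L + 2*L² (N(L) = (L² + L²) + (2*L + 2) = 2*L² + (2 + 2*L) = 2 + 2*L + 2*L²)
(t*N(2))*(J(2, -4) - 1*23) = (-38*(2 + 2*2 + 2*2²))*(-5 - 1*23) = (-38*(2 + 4 + 2*4))*(-5 - 23) = -38*(2 + 4 + 8)*(-28) = -38*14*(-28) = -532*(-28) = 14896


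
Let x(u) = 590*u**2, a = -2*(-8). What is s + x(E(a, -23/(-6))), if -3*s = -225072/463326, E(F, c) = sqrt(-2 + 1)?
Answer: -45547886/77221 ≈ -589.84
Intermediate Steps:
a = 16
E(F, c) = I (E(F, c) = sqrt(-1) = I)
s = 12504/77221 (s = -(-75024)/463326 = -1/3*(-37512/77221) = 12504/77221 ≈ 0.16192)
s + x(E(a, -23/(-6))) = 12504/77221 + 590*I**2 = 12504/77221 + 590*(-1) = 12504/77221 - 590 = -45547886/77221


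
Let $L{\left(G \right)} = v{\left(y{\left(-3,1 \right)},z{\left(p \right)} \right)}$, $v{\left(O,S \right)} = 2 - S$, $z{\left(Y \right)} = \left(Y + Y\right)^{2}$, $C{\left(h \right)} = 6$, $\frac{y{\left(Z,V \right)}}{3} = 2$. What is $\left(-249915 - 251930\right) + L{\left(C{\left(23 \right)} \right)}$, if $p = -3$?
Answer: $-501879$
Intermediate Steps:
$y{\left(Z,V \right)} = 6$ ($y{\left(Z,V \right)} = 3 \cdot 2 = 6$)
$z{\left(Y \right)} = 4 Y^{2}$ ($z{\left(Y \right)} = \left(2 Y\right)^{2} = 4 Y^{2}$)
$L{\left(G \right)} = -34$ ($L{\left(G \right)} = 2 - 4 \left(-3\right)^{2} = 2 - 4 \cdot 9 = 2 - 36 = -34$)
$\left(-249915 - 251930\right) + L{\left(C{\left(23 \right)} \right)} = \left(-249915 - 251930\right) - 34 = -501845 - 34 = -501879$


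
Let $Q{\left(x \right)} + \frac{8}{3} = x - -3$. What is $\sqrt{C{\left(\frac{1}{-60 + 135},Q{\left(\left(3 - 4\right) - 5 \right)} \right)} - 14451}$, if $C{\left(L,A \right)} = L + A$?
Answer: $\frac{i \sqrt{3252747}}{15} \approx 120.24 i$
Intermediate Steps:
$Q{\left(x \right)} = \frac{1}{3} + x$ ($Q{\left(x \right)} = - \frac{8}{3} + \left(x - -3\right) = - \frac{8}{3} + \left(x + 3\right) = - \frac{8}{3} + \left(3 + x\right) = \frac{1}{3} + x$)
$C{\left(L,A \right)} = A + L$
$\sqrt{C{\left(\frac{1}{-60 + 135},Q{\left(\left(3 - 4\right) - 5 \right)} \right)} - 14451} = \sqrt{\left(\left(\frac{1}{3} + \left(\left(3 - 4\right) - 5\right)\right) + \frac{1}{-60 + 135}\right) - 14451} = \sqrt{\left(\left(\frac{1}{3} - 6\right) + \frac{1}{75}\right) - 14451} = \sqrt{\left(- \frac{17}{3} + \frac{1}{75}\right) - 14451} = \sqrt{- \frac{424}{75} - 14451} = \sqrt{- \frac{1084249}{75}} = \frac{i \sqrt{3252747}}{15}$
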